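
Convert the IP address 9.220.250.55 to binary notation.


9 = 00001001
220 = 11011100
250 = 11111010
55 = 00110111
Binary: 00001001.11011100.11111010.00110111


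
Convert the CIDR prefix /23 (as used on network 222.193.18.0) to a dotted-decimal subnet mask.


/23 means 23 network bits, 9 host bits
Binary: 11111111111111111111111000000000
Mask: 255.255.254.0


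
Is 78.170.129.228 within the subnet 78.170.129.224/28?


Subnet network: 78.170.129.224
Test IP AND mask: 78.170.129.224
Yes, 78.170.129.228 is in 78.170.129.224/28


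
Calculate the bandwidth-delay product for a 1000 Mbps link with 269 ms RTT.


BDP = bandwidth * RTT
= 1000 Mbps * 269 ms
= 1000 * 1e6 * 269 / 1000 bits
= 269000000 bits
= 33625000 bytes
= 32836.9141 KB
BDP = 269000000 bits (33625000 bytes)


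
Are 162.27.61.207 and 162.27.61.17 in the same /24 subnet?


Mask: 255.255.255.0
162.27.61.207 AND mask = 162.27.61.0
162.27.61.17 AND mask = 162.27.61.0
Yes, same subnet (162.27.61.0)


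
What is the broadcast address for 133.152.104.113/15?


Network: 133.152.0.0/15
Host bits = 17
Set all host bits to 1:
Broadcast: 133.153.255.255


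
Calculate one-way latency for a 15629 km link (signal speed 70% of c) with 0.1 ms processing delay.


Speed = 0.7 * 3e5 km/s = 210000 km/s
Propagation delay = 15629 / 210000 = 0.0744 s = 74.4238 ms
Processing delay = 0.1 ms
Total one-way latency = 74.5238 ms


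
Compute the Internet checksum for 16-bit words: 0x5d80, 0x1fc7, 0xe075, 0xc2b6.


Sum all words (with carry folding):
+ 0x5d80 = 0x5d80
+ 0x1fc7 = 0x7d47
+ 0xe075 = 0x5dbd
+ 0xc2b6 = 0x2074
One's complement: ~0x2074
Checksum = 0xdf8b


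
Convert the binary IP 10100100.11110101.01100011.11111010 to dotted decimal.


10100100 = 164
11110101 = 245
01100011 = 99
11111010 = 250
IP: 164.245.99.250


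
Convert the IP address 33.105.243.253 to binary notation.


33 = 00100001
105 = 01101001
243 = 11110011
253 = 11111101
Binary: 00100001.01101001.11110011.11111101


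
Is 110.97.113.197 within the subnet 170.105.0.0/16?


Subnet network: 170.105.0.0
Test IP AND mask: 110.97.0.0
No, 110.97.113.197 is not in 170.105.0.0/16


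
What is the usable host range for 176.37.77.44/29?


Network: 176.37.77.40
Broadcast: 176.37.77.47
First usable = network + 1
Last usable = broadcast - 1
Range: 176.37.77.41 to 176.37.77.46


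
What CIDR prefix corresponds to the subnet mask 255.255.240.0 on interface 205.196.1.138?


Binary: 11111111.11111111.11110000.00000000
Count leading 1s
Prefix: /20


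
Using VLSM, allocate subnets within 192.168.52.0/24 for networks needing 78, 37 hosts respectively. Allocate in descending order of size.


78 hosts -> /25 (126 usable): 192.168.52.0/25
37 hosts -> /26 (62 usable): 192.168.52.128/26
Allocation: 192.168.52.0/25 (78 hosts, 126 usable); 192.168.52.128/26 (37 hosts, 62 usable)


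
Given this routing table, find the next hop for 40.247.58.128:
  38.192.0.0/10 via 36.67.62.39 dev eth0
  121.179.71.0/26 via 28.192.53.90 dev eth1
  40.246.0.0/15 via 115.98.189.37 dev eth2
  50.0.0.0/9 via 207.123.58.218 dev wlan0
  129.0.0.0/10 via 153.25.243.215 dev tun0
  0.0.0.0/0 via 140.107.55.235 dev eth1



Longest prefix match for 40.247.58.128:
  /10 38.192.0.0: no
  /26 121.179.71.0: no
  /15 40.246.0.0: MATCH
  /9 50.0.0.0: no
  /10 129.0.0.0: no
  /0 0.0.0.0: MATCH
Selected: next-hop 115.98.189.37 via eth2 (matched /15)


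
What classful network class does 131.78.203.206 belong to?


First octet: 131
Binary: 10000011
10xxxxxx -> Class B (128-191)
Class B, default mask 255.255.0.0 (/16)


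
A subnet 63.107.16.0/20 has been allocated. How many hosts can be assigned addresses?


Host bits = 32 - 20 = 12
Total addresses = 2^12 = 4096
Usable = total - 2 (network and broadcast)
Usable hosts: 4094


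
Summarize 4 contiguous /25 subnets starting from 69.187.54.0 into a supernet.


Original prefix: /25
Number of subnets: 4 = 2^2
New prefix = 25 - 2 = 23
Supernet: 69.187.54.0/23


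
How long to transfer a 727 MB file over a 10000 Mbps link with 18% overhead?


Effective throughput = 10000 * (1 - 18/100) = 8200 Mbps
File size in Mb = 727 * 8 = 5816 Mb
Time = 5816 / 8200
Time = 0.7093 seconds


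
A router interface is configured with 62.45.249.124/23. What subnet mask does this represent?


/23 means 23 network bits, 9 host bits
Binary: 11111111111111111111111000000000
Mask: 255.255.254.0


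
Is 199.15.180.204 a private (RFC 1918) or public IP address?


RFC 1918 private ranges:
  10.0.0.0/8 (10.0.0.0 - 10.255.255.255)
  172.16.0.0/12 (172.16.0.0 - 172.31.255.255)
  192.168.0.0/16 (192.168.0.0 - 192.168.255.255)
Public (not in any RFC 1918 range)


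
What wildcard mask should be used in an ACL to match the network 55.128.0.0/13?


Subnet mask: 255.248.0.0
Wildcard = 255.255.255.255 - subnet mask
255 - 255 = 0
255 - 248 = 7
255 - 0 = 255
255 - 0 = 255
Wildcard: 0.7.255.255


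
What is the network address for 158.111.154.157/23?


IP:   10011110.01101111.10011010.10011101
Mask: 11111111.11111111.11111110.00000000
AND operation:
Net:  10011110.01101111.10011010.00000000
Network: 158.111.154.0/23


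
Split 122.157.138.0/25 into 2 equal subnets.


New prefix = 25 + 1 = 26
Each subnet has 64 addresses
  122.157.138.0/26
  122.157.138.64/26
Subnets: 122.157.138.0/26, 122.157.138.64/26


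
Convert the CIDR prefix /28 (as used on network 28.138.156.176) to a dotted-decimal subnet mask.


/28 means 28 network bits, 4 host bits
Binary: 11111111111111111111111111110000
Mask: 255.255.255.240


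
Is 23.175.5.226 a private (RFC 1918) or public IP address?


RFC 1918 private ranges:
  10.0.0.0/8 (10.0.0.0 - 10.255.255.255)
  172.16.0.0/12 (172.16.0.0 - 172.31.255.255)
  192.168.0.0/16 (192.168.0.0 - 192.168.255.255)
Public (not in any RFC 1918 range)


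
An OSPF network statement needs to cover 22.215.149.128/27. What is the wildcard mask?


Subnet mask: 255.255.255.224
Wildcard = 255.255.255.255 - subnet mask
255 - 255 = 0
255 - 255 = 0
255 - 255 = 0
255 - 224 = 31
Wildcard: 0.0.0.31


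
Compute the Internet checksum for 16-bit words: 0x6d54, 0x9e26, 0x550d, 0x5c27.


Sum all words (with carry folding):
+ 0x6d54 = 0x6d54
+ 0x9e26 = 0x0b7b
+ 0x550d = 0x6088
+ 0x5c27 = 0xbcaf
One's complement: ~0xbcaf
Checksum = 0x4350


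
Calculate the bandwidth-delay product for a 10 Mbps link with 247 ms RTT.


BDP = bandwidth * RTT
= 10 Mbps * 247 ms
= 10 * 1e6 * 247 / 1000 bits
= 2470000 bits
= 308750 bytes
= 301.5137 KB
BDP = 2470000 bits (308750 bytes)


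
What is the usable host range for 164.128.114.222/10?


Network: 164.128.0.0
Broadcast: 164.191.255.255
First usable = network + 1
Last usable = broadcast - 1
Range: 164.128.0.1 to 164.191.255.254


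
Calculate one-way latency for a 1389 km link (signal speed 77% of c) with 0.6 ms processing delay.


Speed = 0.77 * 3e5 km/s = 231000 km/s
Propagation delay = 1389 / 231000 = 0.006 s = 6.013 ms
Processing delay = 0.6 ms
Total one-way latency = 6.613 ms


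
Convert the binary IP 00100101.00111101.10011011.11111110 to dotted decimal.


00100101 = 37
00111101 = 61
10011011 = 155
11111110 = 254
IP: 37.61.155.254


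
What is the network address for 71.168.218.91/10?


IP:   01000111.10101000.11011010.01011011
Mask: 11111111.11000000.00000000.00000000
AND operation:
Net:  01000111.10000000.00000000.00000000
Network: 71.128.0.0/10


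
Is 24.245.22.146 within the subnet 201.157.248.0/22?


Subnet network: 201.157.248.0
Test IP AND mask: 24.245.20.0
No, 24.245.22.146 is not in 201.157.248.0/22


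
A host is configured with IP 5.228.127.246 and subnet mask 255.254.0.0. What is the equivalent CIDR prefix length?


Binary: 11111111.11111110.00000000.00000000
Count leading 1s
Prefix: /15


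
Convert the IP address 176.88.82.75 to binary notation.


176 = 10110000
88 = 01011000
82 = 01010010
75 = 01001011
Binary: 10110000.01011000.01010010.01001011


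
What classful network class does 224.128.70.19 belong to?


First octet: 224
Binary: 11100000
1110xxxx -> Class D (224-239)
Class D (multicast), default mask N/A


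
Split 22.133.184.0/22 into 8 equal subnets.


New prefix = 22 + 3 = 25
Each subnet has 128 addresses
  22.133.184.0/25
  22.133.184.128/25
  22.133.185.0/25
  22.133.185.128/25
  22.133.186.0/25
  22.133.186.128/25
  22.133.187.0/25
  22.133.187.128/25
Subnets: 22.133.184.0/25, 22.133.184.128/25, 22.133.185.0/25, 22.133.185.128/25, 22.133.186.0/25, 22.133.186.128/25, 22.133.187.0/25, 22.133.187.128/25


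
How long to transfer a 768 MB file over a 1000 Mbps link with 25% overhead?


Effective throughput = 1000 * (1 - 25/100) = 750 Mbps
File size in Mb = 768 * 8 = 6144 Mb
Time = 6144 / 750
Time = 8.192 seconds


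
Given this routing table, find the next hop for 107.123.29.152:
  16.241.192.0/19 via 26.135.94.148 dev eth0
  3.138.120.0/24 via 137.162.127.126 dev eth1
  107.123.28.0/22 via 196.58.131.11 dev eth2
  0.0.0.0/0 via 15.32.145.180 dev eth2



Longest prefix match for 107.123.29.152:
  /19 16.241.192.0: no
  /24 3.138.120.0: no
  /22 107.123.28.0: MATCH
  /0 0.0.0.0: MATCH
Selected: next-hop 196.58.131.11 via eth2 (matched /22)


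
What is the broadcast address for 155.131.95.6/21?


Network: 155.131.88.0/21
Host bits = 11
Set all host bits to 1:
Broadcast: 155.131.95.255


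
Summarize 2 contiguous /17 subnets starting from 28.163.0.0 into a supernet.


Original prefix: /17
Number of subnets: 2 = 2^1
New prefix = 17 - 1 = 16
Supernet: 28.163.0.0/16


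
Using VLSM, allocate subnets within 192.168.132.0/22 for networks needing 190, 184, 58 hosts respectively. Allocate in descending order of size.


190 hosts -> /24 (254 usable): 192.168.132.0/24
184 hosts -> /24 (254 usable): 192.168.133.0/24
58 hosts -> /26 (62 usable): 192.168.134.0/26
Allocation: 192.168.132.0/24 (190 hosts, 254 usable); 192.168.133.0/24 (184 hosts, 254 usable); 192.168.134.0/26 (58 hosts, 62 usable)


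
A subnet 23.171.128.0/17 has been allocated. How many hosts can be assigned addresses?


Host bits = 32 - 17 = 15
Total addresses = 2^15 = 32768
Usable = total - 2 (network and broadcast)
Usable hosts: 32766


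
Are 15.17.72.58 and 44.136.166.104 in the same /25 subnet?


Mask: 255.255.255.128
15.17.72.58 AND mask = 15.17.72.0
44.136.166.104 AND mask = 44.136.166.0
No, different subnets (15.17.72.0 vs 44.136.166.0)


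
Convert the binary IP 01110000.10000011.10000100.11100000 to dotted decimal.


01110000 = 112
10000011 = 131
10000100 = 132
11100000 = 224
IP: 112.131.132.224


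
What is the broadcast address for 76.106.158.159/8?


Network: 76.0.0.0/8
Host bits = 24
Set all host bits to 1:
Broadcast: 76.255.255.255


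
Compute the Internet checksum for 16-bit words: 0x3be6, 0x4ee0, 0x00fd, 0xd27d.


Sum all words (with carry folding):
+ 0x3be6 = 0x3be6
+ 0x4ee0 = 0x8ac6
+ 0x00fd = 0x8bc3
+ 0xd27d = 0x5e41
One's complement: ~0x5e41
Checksum = 0xa1be


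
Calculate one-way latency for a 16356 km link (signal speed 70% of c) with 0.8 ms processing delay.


Speed = 0.7 * 3e5 km/s = 210000 km/s
Propagation delay = 16356 / 210000 = 0.0779 s = 77.8857 ms
Processing delay = 0.8 ms
Total one-way latency = 78.6857 ms


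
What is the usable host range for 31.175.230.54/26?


Network: 31.175.230.0
Broadcast: 31.175.230.63
First usable = network + 1
Last usable = broadcast - 1
Range: 31.175.230.1 to 31.175.230.62


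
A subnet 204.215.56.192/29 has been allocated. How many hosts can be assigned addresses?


Host bits = 32 - 29 = 3
Total addresses = 2^3 = 8
Usable = total - 2 (network and broadcast)
Usable hosts: 6


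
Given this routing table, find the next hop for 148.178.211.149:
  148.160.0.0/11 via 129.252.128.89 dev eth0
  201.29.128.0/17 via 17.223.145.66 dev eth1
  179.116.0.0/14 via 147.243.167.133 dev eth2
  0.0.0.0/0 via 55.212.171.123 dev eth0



Longest prefix match for 148.178.211.149:
  /11 148.160.0.0: MATCH
  /17 201.29.128.0: no
  /14 179.116.0.0: no
  /0 0.0.0.0: MATCH
Selected: next-hop 129.252.128.89 via eth0 (matched /11)


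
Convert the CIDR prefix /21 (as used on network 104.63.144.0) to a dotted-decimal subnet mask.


/21 means 21 network bits, 11 host bits
Binary: 11111111111111111111100000000000
Mask: 255.255.248.0


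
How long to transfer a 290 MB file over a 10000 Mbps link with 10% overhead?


Effective throughput = 10000 * (1 - 10/100) = 9000 Mbps
File size in Mb = 290 * 8 = 2320 Mb
Time = 2320 / 9000
Time = 0.2578 seconds


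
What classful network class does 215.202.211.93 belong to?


First octet: 215
Binary: 11010111
110xxxxx -> Class C (192-223)
Class C, default mask 255.255.255.0 (/24)


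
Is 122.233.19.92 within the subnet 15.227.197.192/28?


Subnet network: 15.227.197.192
Test IP AND mask: 122.233.19.80
No, 122.233.19.92 is not in 15.227.197.192/28


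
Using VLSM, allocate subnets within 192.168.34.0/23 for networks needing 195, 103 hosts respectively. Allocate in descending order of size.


195 hosts -> /24 (254 usable): 192.168.34.0/24
103 hosts -> /25 (126 usable): 192.168.35.0/25
Allocation: 192.168.34.0/24 (195 hosts, 254 usable); 192.168.35.0/25 (103 hosts, 126 usable)


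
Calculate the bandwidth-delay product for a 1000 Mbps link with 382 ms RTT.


BDP = bandwidth * RTT
= 1000 Mbps * 382 ms
= 1000 * 1e6 * 382 / 1000 bits
= 382000000 bits
= 47750000 bytes
= 46630.8594 KB
BDP = 382000000 bits (47750000 bytes)


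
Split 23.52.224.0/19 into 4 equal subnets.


New prefix = 19 + 2 = 21
Each subnet has 2048 addresses
  23.52.224.0/21
  23.52.232.0/21
  23.52.240.0/21
  23.52.248.0/21
Subnets: 23.52.224.0/21, 23.52.232.0/21, 23.52.240.0/21, 23.52.248.0/21


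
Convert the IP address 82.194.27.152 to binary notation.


82 = 01010010
194 = 11000010
27 = 00011011
152 = 10011000
Binary: 01010010.11000010.00011011.10011000


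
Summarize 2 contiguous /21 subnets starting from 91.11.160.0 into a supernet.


Original prefix: /21
Number of subnets: 2 = 2^1
New prefix = 21 - 1 = 20
Supernet: 91.11.160.0/20


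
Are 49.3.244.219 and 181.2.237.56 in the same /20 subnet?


Mask: 255.255.240.0
49.3.244.219 AND mask = 49.3.240.0
181.2.237.56 AND mask = 181.2.224.0
No, different subnets (49.3.240.0 vs 181.2.224.0)


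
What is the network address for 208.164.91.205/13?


IP:   11010000.10100100.01011011.11001101
Mask: 11111111.11111000.00000000.00000000
AND operation:
Net:  11010000.10100000.00000000.00000000
Network: 208.160.0.0/13


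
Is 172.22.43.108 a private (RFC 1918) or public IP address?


RFC 1918 private ranges:
  10.0.0.0/8 (10.0.0.0 - 10.255.255.255)
  172.16.0.0/12 (172.16.0.0 - 172.31.255.255)
  192.168.0.0/16 (192.168.0.0 - 192.168.255.255)
Private (in 172.16.0.0/12)


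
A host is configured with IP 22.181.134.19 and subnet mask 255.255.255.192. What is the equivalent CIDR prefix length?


Binary: 11111111.11111111.11111111.11000000
Count leading 1s
Prefix: /26


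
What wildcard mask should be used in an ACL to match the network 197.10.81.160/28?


Subnet mask: 255.255.255.240
Wildcard = 255.255.255.255 - subnet mask
255 - 255 = 0
255 - 255 = 0
255 - 255 = 0
255 - 240 = 15
Wildcard: 0.0.0.15


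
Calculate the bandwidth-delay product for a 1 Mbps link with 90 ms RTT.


BDP = bandwidth * RTT
= 1 Mbps * 90 ms
= 1 * 1e6 * 90 / 1000 bits
= 90000 bits
= 11250 bytes
= 10.9863 KB
BDP = 90000 bits (11250 bytes)


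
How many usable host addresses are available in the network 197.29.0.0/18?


Host bits = 32 - 18 = 14
Total addresses = 2^14 = 16384
Usable = total - 2 (network and broadcast)
Usable hosts: 16382


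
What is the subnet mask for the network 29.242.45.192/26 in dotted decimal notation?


/26 means 26 network bits, 6 host bits
Binary: 11111111111111111111111111000000
Mask: 255.255.255.192


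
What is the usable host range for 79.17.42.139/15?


Network: 79.16.0.0
Broadcast: 79.17.255.255
First usable = network + 1
Last usable = broadcast - 1
Range: 79.16.0.1 to 79.17.255.254


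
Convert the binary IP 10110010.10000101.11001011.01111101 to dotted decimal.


10110010 = 178
10000101 = 133
11001011 = 203
01111101 = 125
IP: 178.133.203.125


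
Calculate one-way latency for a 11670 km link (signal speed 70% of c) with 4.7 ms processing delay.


Speed = 0.7 * 3e5 km/s = 210000 km/s
Propagation delay = 11670 / 210000 = 0.0556 s = 55.5714 ms
Processing delay = 4.7 ms
Total one-way latency = 60.2714 ms


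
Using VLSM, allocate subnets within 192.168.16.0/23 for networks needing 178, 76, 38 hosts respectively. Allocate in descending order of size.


178 hosts -> /24 (254 usable): 192.168.16.0/24
76 hosts -> /25 (126 usable): 192.168.17.0/25
38 hosts -> /26 (62 usable): 192.168.17.128/26
Allocation: 192.168.16.0/24 (178 hosts, 254 usable); 192.168.17.0/25 (76 hosts, 126 usable); 192.168.17.128/26 (38 hosts, 62 usable)


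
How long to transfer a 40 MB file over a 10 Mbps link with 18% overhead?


Effective throughput = 10 * (1 - 18/100) = 8.2 Mbps
File size in Mb = 40 * 8 = 320 Mb
Time = 320 / 8.2
Time = 39.0244 seconds


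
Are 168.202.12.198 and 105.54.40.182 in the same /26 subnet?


Mask: 255.255.255.192
168.202.12.198 AND mask = 168.202.12.192
105.54.40.182 AND mask = 105.54.40.128
No, different subnets (168.202.12.192 vs 105.54.40.128)


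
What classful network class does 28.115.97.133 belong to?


First octet: 28
Binary: 00011100
0xxxxxxx -> Class A (1-126)
Class A, default mask 255.0.0.0 (/8)


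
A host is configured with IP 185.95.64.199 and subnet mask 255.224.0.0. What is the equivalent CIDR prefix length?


Binary: 11111111.11100000.00000000.00000000
Count leading 1s
Prefix: /11


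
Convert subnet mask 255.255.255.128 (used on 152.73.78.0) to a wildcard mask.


Subnet mask: 255.255.255.128
Wildcard = 255.255.255.255 - subnet mask
255 - 255 = 0
255 - 255 = 0
255 - 255 = 0
255 - 128 = 127
Wildcard: 0.0.0.127


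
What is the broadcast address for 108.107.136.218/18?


Network: 108.107.128.0/18
Host bits = 14
Set all host bits to 1:
Broadcast: 108.107.191.255


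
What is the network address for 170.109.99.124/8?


IP:   10101010.01101101.01100011.01111100
Mask: 11111111.00000000.00000000.00000000
AND operation:
Net:  10101010.00000000.00000000.00000000
Network: 170.0.0.0/8


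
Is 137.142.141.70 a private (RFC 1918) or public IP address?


RFC 1918 private ranges:
  10.0.0.0/8 (10.0.0.0 - 10.255.255.255)
  172.16.0.0/12 (172.16.0.0 - 172.31.255.255)
  192.168.0.0/16 (192.168.0.0 - 192.168.255.255)
Public (not in any RFC 1918 range)


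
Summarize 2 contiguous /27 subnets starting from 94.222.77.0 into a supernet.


Original prefix: /27
Number of subnets: 2 = 2^1
New prefix = 27 - 1 = 26
Supernet: 94.222.77.0/26


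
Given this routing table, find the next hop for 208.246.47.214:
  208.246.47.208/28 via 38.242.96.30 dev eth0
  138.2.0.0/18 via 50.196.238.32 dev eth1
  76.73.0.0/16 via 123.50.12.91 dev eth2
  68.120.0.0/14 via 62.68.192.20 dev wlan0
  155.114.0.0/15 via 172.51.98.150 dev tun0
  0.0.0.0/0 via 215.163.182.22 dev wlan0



Longest prefix match for 208.246.47.214:
  /28 208.246.47.208: MATCH
  /18 138.2.0.0: no
  /16 76.73.0.0: no
  /14 68.120.0.0: no
  /15 155.114.0.0: no
  /0 0.0.0.0: MATCH
Selected: next-hop 38.242.96.30 via eth0 (matched /28)


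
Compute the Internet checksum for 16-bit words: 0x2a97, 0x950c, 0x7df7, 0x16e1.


Sum all words (with carry folding):
+ 0x2a97 = 0x2a97
+ 0x950c = 0xbfa3
+ 0x7df7 = 0x3d9b
+ 0x16e1 = 0x547c
One's complement: ~0x547c
Checksum = 0xab83


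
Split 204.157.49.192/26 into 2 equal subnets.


New prefix = 26 + 1 = 27
Each subnet has 32 addresses
  204.157.49.192/27
  204.157.49.224/27
Subnets: 204.157.49.192/27, 204.157.49.224/27


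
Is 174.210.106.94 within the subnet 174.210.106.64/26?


Subnet network: 174.210.106.64
Test IP AND mask: 174.210.106.64
Yes, 174.210.106.94 is in 174.210.106.64/26


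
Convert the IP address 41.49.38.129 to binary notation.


41 = 00101001
49 = 00110001
38 = 00100110
129 = 10000001
Binary: 00101001.00110001.00100110.10000001


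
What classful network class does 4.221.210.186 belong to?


First octet: 4
Binary: 00000100
0xxxxxxx -> Class A (1-126)
Class A, default mask 255.0.0.0 (/8)


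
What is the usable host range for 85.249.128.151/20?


Network: 85.249.128.0
Broadcast: 85.249.143.255
First usable = network + 1
Last usable = broadcast - 1
Range: 85.249.128.1 to 85.249.143.254


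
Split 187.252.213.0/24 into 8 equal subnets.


New prefix = 24 + 3 = 27
Each subnet has 32 addresses
  187.252.213.0/27
  187.252.213.32/27
  187.252.213.64/27
  187.252.213.96/27
  187.252.213.128/27
  187.252.213.160/27
  187.252.213.192/27
  187.252.213.224/27
Subnets: 187.252.213.0/27, 187.252.213.32/27, 187.252.213.64/27, 187.252.213.96/27, 187.252.213.128/27, 187.252.213.160/27, 187.252.213.192/27, 187.252.213.224/27


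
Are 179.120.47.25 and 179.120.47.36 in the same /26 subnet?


Mask: 255.255.255.192
179.120.47.25 AND mask = 179.120.47.0
179.120.47.36 AND mask = 179.120.47.0
Yes, same subnet (179.120.47.0)


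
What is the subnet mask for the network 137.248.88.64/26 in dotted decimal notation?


/26 means 26 network bits, 6 host bits
Binary: 11111111111111111111111111000000
Mask: 255.255.255.192


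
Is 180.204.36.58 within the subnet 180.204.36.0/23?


Subnet network: 180.204.36.0
Test IP AND mask: 180.204.36.0
Yes, 180.204.36.58 is in 180.204.36.0/23


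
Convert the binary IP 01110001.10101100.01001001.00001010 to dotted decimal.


01110001 = 113
10101100 = 172
01001001 = 73
00001010 = 10
IP: 113.172.73.10


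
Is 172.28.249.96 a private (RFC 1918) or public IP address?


RFC 1918 private ranges:
  10.0.0.0/8 (10.0.0.0 - 10.255.255.255)
  172.16.0.0/12 (172.16.0.0 - 172.31.255.255)
  192.168.0.0/16 (192.168.0.0 - 192.168.255.255)
Private (in 172.16.0.0/12)


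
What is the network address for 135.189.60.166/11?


IP:   10000111.10111101.00111100.10100110
Mask: 11111111.11100000.00000000.00000000
AND operation:
Net:  10000111.10100000.00000000.00000000
Network: 135.160.0.0/11


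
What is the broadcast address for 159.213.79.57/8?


Network: 159.0.0.0/8
Host bits = 24
Set all host bits to 1:
Broadcast: 159.255.255.255


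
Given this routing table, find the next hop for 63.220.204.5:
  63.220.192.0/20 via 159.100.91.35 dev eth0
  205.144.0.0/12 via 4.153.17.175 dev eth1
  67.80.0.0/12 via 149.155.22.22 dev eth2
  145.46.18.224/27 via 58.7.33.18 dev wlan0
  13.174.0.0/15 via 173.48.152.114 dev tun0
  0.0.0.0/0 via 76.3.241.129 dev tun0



Longest prefix match for 63.220.204.5:
  /20 63.220.192.0: MATCH
  /12 205.144.0.0: no
  /12 67.80.0.0: no
  /27 145.46.18.224: no
  /15 13.174.0.0: no
  /0 0.0.0.0: MATCH
Selected: next-hop 159.100.91.35 via eth0 (matched /20)


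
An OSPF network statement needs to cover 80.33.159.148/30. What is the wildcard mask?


Subnet mask: 255.255.255.252
Wildcard = 255.255.255.255 - subnet mask
255 - 255 = 0
255 - 255 = 0
255 - 255 = 0
255 - 252 = 3
Wildcard: 0.0.0.3


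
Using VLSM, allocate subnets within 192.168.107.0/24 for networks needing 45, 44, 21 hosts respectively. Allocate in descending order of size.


45 hosts -> /26 (62 usable): 192.168.107.0/26
44 hosts -> /26 (62 usable): 192.168.107.64/26
21 hosts -> /27 (30 usable): 192.168.107.128/27
Allocation: 192.168.107.0/26 (45 hosts, 62 usable); 192.168.107.64/26 (44 hosts, 62 usable); 192.168.107.128/27 (21 hosts, 30 usable)


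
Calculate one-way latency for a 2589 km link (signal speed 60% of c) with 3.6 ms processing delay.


Speed = 0.6 * 3e5 km/s = 180000 km/s
Propagation delay = 2589 / 180000 = 0.0144 s = 14.3833 ms
Processing delay = 3.6 ms
Total one-way latency = 17.9833 ms


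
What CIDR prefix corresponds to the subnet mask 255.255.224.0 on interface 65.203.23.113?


Binary: 11111111.11111111.11100000.00000000
Count leading 1s
Prefix: /19


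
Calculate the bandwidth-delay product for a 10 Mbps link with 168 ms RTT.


BDP = bandwidth * RTT
= 10 Mbps * 168 ms
= 10 * 1e6 * 168 / 1000 bits
= 1680000 bits
= 210000 bytes
= 205.0781 KB
BDP = 1680000 bits (210000 bytes)


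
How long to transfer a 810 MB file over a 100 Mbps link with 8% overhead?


Effective throughput = 100 * (1 - 8/100) = 92 Mbps
File size in Mb = 810 * 8 = 6480 Mb
Time = 6480 / 92
Time = 70.4348 seconds


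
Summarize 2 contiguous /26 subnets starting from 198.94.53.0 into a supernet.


Original prefix: /26
Number of subnets: 2 = 2^1
New prefix = 26 - 1 = 25
Supernet: 198.94.53.0/25


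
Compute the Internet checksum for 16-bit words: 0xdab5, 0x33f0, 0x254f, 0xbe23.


Sum all words (with carry folding):
+ 0xdab5 = 0xdab5
+ 0x33f0 = 0x0ea6
+ 0x254f = 0x33f5
+ 0xbe23 = 0xf218
One's complement: ~0xf218
Checksum = 0x0de7


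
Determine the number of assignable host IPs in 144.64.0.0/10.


Host bits = 32 - 10 = 22
Total addresses = 2^22 = 4194304
Usable = total - 2 (network and broadcast)
Usable hosts: 4194302


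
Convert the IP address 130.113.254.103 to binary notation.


130 = 10000010
113 = 01110001
254 = 11111110
103 = 01100111
Binary: 10000010.01110001.11111110.01100111


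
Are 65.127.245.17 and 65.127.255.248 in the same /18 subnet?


Mask: 255.255.192.0
65.127.245.17 AND mask = 65.127.192.0
65.127.255.248 AND mask = 65.127.192.0
Yes, same subnet (65.127.192.0)


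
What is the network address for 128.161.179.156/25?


IP:   10000000.10100001.10110011.10011100
Mask: 11111111.11111111.11111111.10000000
AND operation:
Net:  10000000.10100001.10110011.10000000
Network: 128.161.179.128/25


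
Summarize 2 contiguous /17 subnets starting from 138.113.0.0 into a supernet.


Original prefix: /17
Number of subnets: 2 = 2^1
New prefix = 17 - 1 = 16
Supernet: 138.113.0.0/16


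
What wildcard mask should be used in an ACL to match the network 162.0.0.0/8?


Subnet mask: 255.0.0.0
Wildcard = 255.255.255.255 - subnet mask
255 - 255 = 0
255 - 0 = 255
255 - 0 = 255
255 - 0 = 255
Wildcard: 0.255.255.255


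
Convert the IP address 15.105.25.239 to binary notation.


15 = 00001111
105 = 01101001
25 = 00011001
239 = 11101111
Binary: 00001111.01101001.00011001.11101111


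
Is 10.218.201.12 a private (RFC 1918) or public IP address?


RFC 1918 private ranges:
  10.0.0.0/8 (10.0.0.0 - 10.255.255.255)
  172.16.0.0/12 (172.16.0.0 - 172.31.255.255)
  192.168.0.0/16 (192.168.0.0 - 192.168.255.255)
Private (in 10.0.0.0/8)


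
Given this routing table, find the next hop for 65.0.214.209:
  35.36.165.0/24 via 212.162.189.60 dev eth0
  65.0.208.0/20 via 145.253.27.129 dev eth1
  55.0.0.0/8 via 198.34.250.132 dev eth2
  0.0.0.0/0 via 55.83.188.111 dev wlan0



Longest prefix match for 65.0.214.209:
  /24 35.36.165.0: no
  /20 65.0.208.0: MATCH
  /8 55.0.0.0: no
  /0 0.0.0.0: MATCH
Selected: next-hop 145.253.27.129 via eth1 (matched /20)


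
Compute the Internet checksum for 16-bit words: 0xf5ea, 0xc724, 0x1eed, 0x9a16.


Sum all words (with carry folding):
+ 0xf5ea = 0xf5ea
+ 0xc724 = 0xbd0f
+ 0x1eed = 0xdbfc
+ 0x9a16 = 0x7613
One's complement: ~0x7613
Checksum = 0x89ec


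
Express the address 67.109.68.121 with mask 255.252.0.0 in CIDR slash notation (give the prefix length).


Binary: 11111111.11111100.00000000.00000000
Count leading 1s
Prefix: /14


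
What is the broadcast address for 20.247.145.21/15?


Network: 20.246.0.0/15
Host bits = 17
Set all host bits to 1:
Broadcast: 20.247.255.255


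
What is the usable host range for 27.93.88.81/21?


Network: 27.93.88.0
Broadcast: 27.93.95.255
First usable = network + 1
Last usable = broadcast - 1
Range: 27.93.88.1 to 27.93.95.254


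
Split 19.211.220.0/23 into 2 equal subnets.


New prefix = 23 + 1 = 24
Each subnet has 256 addresses
  19.211.220.0/24
  19.211.221.0/24
Subnets: 19.211.220.0/24, 19.211.221.0/24


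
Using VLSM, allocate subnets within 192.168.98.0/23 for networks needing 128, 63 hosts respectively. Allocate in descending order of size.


128 hosts -> /24 (254 usable): 192.168.98.0/24
63 hosts -> /25 (126 usable): 192.168.99.0/25
Allocation: 192.168.98.0/24 (128 hosts, 254 usable); 192.168.99.0/25 (63 hosts, 126 usable)


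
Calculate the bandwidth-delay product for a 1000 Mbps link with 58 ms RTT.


BDP = bandwidth * RTT
= 1000 Mbps * 58 ms
= 1000 * 1e6 * 58 / 1000 bits
= 58000000 bits
= 7250000 bytes
= 7080.0781 KB
BDP = 58000000 bits (7250000 bytes)


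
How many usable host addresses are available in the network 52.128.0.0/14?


Host bits = 32 - 14 = 18
Total addresses = 2^18 = 262144
Usable = total - 2 (network and broadcast)
Usable hosts: 262142


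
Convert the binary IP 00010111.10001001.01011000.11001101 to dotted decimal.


00010111 = 23
10001001 = 137
01011000 = 88
11001101 = 205
IP: 23.137.88.205


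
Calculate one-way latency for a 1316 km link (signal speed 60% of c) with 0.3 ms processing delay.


Speed = 0.6 * 3e5 km/s = 180000 km/s
Propagation delay = 1316 / 180000 = 0.0073 s = 7.3111 ms
Processing delay = 0.3 ms
Total one-way latency = 7.6111 ms


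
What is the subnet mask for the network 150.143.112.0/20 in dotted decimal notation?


/20 means 20 network bits, 12 host bits
Binary: 11111111111111111111000000000000
Mask: 255.255.240.0


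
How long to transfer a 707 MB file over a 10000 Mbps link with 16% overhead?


Effective throughput = 10000 * (1 - 16/100) = 8400 Mbps
File size in Mb = 707 * 8 = 5656 Mb
Time = 5656 / 8400
Time = 0.6733 seconds


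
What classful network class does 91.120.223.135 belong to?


First octet: 91
Binary: 01011011
0xxxxxxx -> Class A (1-126)
Class A, default mask 255.0.0.0 (/8)


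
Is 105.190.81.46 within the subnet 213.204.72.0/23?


Subnet network: 213.204.72.0
Test IP AND mask: 105.190.80.0
No, 105.190.81.46 is not in 213.204.72.0/23


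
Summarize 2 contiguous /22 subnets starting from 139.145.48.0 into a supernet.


Original prefix: /22
Number of subnets: 2 = 2^1
New prefix = 22 - 1 = 21
Supernet: 139.145.48.0/21


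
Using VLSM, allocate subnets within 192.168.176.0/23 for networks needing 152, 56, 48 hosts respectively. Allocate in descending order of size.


152 hosts -> /24 (254 usable): 192.168.176.0/24
56 hosts -> /26 (62 usable): 192.168.177.0/26
48 hosts -> /26 (62 usable): 192.168.177.64/26
Allocation: 192.168.176.0/24 (152 hosts, 254 usable); 192.168.177.0/26 (56 hosts, 62 usable); 192.168.177.64/26 (48 hosts, 62 usable)


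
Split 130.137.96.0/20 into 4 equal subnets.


New prefix = 20 + 2 = 22
Each subnet has 1024 addresses
  130.137.96.0/22
  130.137.100.0/22
  130.137.104.0/22
  130.137.108.0/22
Subnets: 130.137.96.0/22, 130.137.100.0/22, 130.137.104.0/22, 130.137.108.0/22


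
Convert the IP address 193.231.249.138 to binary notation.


193 = 11000001
231 = 11100111
249 = 11111001
138 = 10001010
Binary: 11000001.11100111.11111001.10001010


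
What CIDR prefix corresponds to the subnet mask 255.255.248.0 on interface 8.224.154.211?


Binary: 11111111.11111111.11111000.00000000
Count leading 1s
Prefix: /21


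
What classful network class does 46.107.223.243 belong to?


First octet: 46
Binary: 00101110
0xxxxxxx -> Class A (1-126)
Class A, default mask 255.0.0.0 (/8)


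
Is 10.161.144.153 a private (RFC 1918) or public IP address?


RFC 1918 private ranges:
  10.0.0.0/8 (10.0.0.0 - 10.255.255.255)
  172.16.0.0/12 (172.16.0.0 - 172.31.255.255)
  192.168.0.0/16 (192.168.0.0 - 192.168.255.255)
Private (in 10.0.0.0/8)


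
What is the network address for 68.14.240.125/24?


IP:   01000100.00001110.11110000.01111101
Mask: 11111111.11111111.11111111.00000000
AND operation:
Net:  01000100.00001110.11110000.00000000
Network: 68.14.240.0/24


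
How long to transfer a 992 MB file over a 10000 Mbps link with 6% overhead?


Effective throughput = 10000 * (1 - 6/100) = 9400 Mbps
File size in Mb = 992 * 8 = 7936 Mb
Time = 7936 / 9400
Time = 0.8443 seconds


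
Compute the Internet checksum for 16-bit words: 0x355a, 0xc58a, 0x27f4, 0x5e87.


Sum all words (with carry folding):
+ 0x355a = 0x355a
+ 0xc58a = 0xfae4
+ 0x27f4 = 0x22d9
+ 0x5e87 = 0x8160
One's complement: ~0x8160
Checksum = 0x7e9f


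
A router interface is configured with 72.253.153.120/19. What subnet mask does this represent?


/19 means 19 network bits, 13 host bits
Binary: 11111111111111111110000000000000
Mask: 255.255.224.0


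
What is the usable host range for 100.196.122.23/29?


Network: 100.196.122.16
Broadcast: 100.196.122.23
First usable = network + 1
Last usable = broadcast - 1
Range: 100.196.122.17 to 100.196.122.22


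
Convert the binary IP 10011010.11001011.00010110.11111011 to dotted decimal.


10011010 = 154
11001011 = 203
00010110 = 22
11111011 = 251
IP: 154.203.22.251


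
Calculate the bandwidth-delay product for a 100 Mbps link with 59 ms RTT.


BDP = bandwidth * RTT
= 100 Mbps * 59 ms
= 100 * 1e6 * 59 / 1000 bits
= 5900000 bits
= 737500 bytes
= 720.2148 KB
BDP = 5900000 bits (737500 bytes)


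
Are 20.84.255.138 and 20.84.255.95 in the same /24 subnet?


Mask: 255.255.255.0
20.84.255.138 AND mask = 20.84.255.0
20.84.255.95 AND mask = 20.84.255.0
Yes, same subnet (20.84.255.0)


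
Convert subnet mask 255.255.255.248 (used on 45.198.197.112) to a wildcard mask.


Subnet mask: 255.255.255.248
Wildcard = 255.255.255.255 - subnet mask
255 - 255 = 0
255 - 255 = 0
255 - 255 = 0
255 - 248 = 7
Wildcard: 0.0.0.7


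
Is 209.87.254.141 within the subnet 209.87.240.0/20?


Subnet network: 209.87.240.0
Test IP AND mask: 209.87.240.0
Yes, 209.87.254.141 is in 209.87.240.0/20


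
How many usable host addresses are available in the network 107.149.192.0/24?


Host bits = 32 - 24 = 8
Total addresses = 2^8 = 256
Usable = total - 2 (network and broadcast)
Usable hosts: 254


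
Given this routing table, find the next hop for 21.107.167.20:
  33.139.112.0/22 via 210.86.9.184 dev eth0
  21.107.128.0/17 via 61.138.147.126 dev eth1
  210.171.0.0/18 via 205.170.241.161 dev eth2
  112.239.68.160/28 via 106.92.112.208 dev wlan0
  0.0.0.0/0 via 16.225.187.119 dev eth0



Longest prefix match for 21.107.167.20:
  /22 33.139.112.0: no
  /17 21.107.128.0: MATCH
  /18 210.171.0.0: no
  /28 112.239.68.160: no
  /0 0.0.0.0: MATCH
Selected: next-hop 61.138.147.126 via eth1 (matched /17)


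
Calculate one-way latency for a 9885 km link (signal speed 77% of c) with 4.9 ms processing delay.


Speed = 0.77 * 3e5 km/s = 231000 km/s
Propagation delay = 9885 / 231000 = 0.0428 s = 42.7922 ms
Processing delay = 4.9 ms
Total one-way latency = 47.6922 ms


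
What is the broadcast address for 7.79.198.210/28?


Network: 7.79.198.208/28
Host bits = 4
Set all host bits to 1:
Broadcast: 7.79.198.223


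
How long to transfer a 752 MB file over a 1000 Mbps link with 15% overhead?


Effective throughput = 1000 * (1 - 15/100) = 850 Mbps
File size in Mb = 752 * 8 = 6016 Mb
Time = 6016 / 850
Time = 7.0776 seconds


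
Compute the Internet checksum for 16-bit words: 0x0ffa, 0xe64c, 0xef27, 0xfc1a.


Sum all words (with carry folding):
+ 0x0ffa = 0x0ffa
+ 0xe64c = 0xf646
+ 0xef27 = 0xe56e
+ 0xfc1a = 0xe189
One's complement: ~0xe189
Checksum = 0x1e76


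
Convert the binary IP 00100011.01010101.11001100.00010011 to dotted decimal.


00100011 = 35
01010101 = 85
11001100 = 204
00010011 = 19
IP: 35.85.204.19


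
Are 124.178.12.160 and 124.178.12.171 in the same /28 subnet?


Mask: 255.255.255.240
124.178.12.160 AND mask = 124.178.12.160
124.178.12.171 AND mask = 124.178.12.160
Yes, same subnet (124.178.12.160)


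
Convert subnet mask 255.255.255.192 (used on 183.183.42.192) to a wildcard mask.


Subnet mask: 255.255.255.192
Wildcard = 255.255.255.255 - subnet mask
255 - 255 = 0
255 - 255 = 0
255 - 255 = 0
255 - 192 = 63
Wildcard: 0.0.0.63


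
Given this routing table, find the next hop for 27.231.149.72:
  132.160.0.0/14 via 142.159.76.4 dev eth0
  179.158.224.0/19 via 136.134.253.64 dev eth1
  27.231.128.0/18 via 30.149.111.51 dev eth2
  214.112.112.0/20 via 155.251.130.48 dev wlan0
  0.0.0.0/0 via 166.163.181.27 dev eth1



Longest prefix match for 27.231.149.72:
  /14 132.160.0.0: no
  /19 179.158.224.0: no
  /18 27.231.128.0: MATCH
  /20 214.112.112.0: no
  /0 0.0.0.0: MATCH
Selected: next-hop 30.149.111.51 via eth2 (matched /18)


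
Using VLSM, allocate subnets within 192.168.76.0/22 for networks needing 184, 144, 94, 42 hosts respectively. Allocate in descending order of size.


184 hosts -> /24 (254 usable): 192.168.76.0/24
144 hosts -> /24 (254 usable): 192.168.77.0/24
94 hosts -> /25 (126 usable): 192.168.78.0/25
42 hosts -> /26 (62 usable): 192.168.78.128/26
Allocation: 192.168.76.0/24 (184 hosts, 254 usable); 192.168.77.0/24 (144 hosts, 254 usable); 192.168.78.0/25 (94 hosts, 126 usable); 192.168.78.128/26 (42 hosts, 62 usable)


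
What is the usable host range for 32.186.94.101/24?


Network: 32.186.94.0
Broadcast: 32.186.94.255
First usable = network + 1
Last usable = broadcast - 1
Range: 32.186.94.1 to 32.186.94.254


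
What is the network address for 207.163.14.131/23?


IP:   11001111.10100011.00001110.10000011
Mask: 11111111.11111111.11111110.00000000
AND operation:
Net:  11001111.10100011.00001110.00000000
Network: 207.163.14.0/23


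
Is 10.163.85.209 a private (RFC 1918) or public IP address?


RFC 1918 private ranges:
  10.0.0.0/8 (10.0.0.0 - 10.255.255.255)
  172.16.0.0/12 (172.16.0.0 - 172.31.255.255)
  192.168.0.0/16 (192.168.0.0 - 192.168.255.255)
Private (in 10.0.0.0/8)


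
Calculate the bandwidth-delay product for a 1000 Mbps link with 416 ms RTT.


BDP = bandwidth * RTT
= 1000 Mbps * 416 ms
= 1000 * 1e6 * 416 / 1000 bits
= 416000000 bits
= 52000000 bytes
= 50781.25 KB
BDP = 416000000 bits (52000000 bytes)


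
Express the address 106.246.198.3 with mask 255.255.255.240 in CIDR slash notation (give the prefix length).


Binary: 11111111.11111111.11111111.11110000
Count leading 1s
Prefix: /28


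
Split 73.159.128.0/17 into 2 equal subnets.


New prefix = 17 + 1 = 18
Each subnet has 16384 addresses
  73.159.128.0/18
  73.159.192.0/18
Subnets: 73.159.128.0/18, 73.159.192.0/18


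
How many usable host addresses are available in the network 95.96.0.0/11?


Host bits = 32 - 11 = 21
Total addresses = 2^21 = 2097152
Usable = total - 2 (network and broadcast)
Usable hosts: 2097150


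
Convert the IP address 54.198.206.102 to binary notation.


54 = 00110110
198 = 11000110
206 = 11001110
102 = 01100110
Binary: 00110110.11000110.11001110.01100110


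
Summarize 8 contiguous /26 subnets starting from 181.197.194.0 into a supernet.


Original prefix: /26
Number of subnets: 8 = 2^3
New prefix = 26 - 3 = 23
Supernet: 181.197.194.0/23


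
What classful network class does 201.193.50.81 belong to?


First octet: 201
Binary: 11001001
110xxxxx -> Class C (192-223)
Class C, default mask 255.255.255.0 (/24)


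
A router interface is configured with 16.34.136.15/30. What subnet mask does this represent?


/30 means 30 network bits, 2 host bits
Binary: 11111111111111111111111111111100
Mask: 255.255.255.252


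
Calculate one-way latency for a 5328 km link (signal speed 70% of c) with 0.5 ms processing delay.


Speed = 0.7 * 3e5 km/s = 210000 km/s
Propagation delay = 5328 / 210000 = 0.0254 s = 25.3714 ms
Processing delay = 0.5 ms
Total one-way latency = 25.8714 ms


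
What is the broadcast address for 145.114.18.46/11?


Network: 145.96.0.0/11
Host bits = 21
Set all host bits to 1:
Broadcast: 145.127.255.255
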